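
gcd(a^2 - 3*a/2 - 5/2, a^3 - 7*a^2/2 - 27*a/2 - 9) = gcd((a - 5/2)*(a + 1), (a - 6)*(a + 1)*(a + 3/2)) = a + 1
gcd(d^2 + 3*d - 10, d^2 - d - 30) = d + 5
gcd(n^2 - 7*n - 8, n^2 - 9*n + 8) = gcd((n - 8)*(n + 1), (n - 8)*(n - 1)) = n - 8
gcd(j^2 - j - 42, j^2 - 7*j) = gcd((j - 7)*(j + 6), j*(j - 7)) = j - 7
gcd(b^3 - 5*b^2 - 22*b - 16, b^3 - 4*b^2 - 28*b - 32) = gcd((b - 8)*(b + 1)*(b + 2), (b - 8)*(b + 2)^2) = b^2 - 6*b - 16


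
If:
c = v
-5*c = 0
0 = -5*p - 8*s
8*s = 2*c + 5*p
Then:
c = 0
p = 0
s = 0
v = 0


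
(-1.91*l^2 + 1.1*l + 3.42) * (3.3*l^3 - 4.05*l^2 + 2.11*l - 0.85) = -6.303*l^5 + 11.3655*l^4 + 2.8009*l^3 - 9.9065*l^2 + 6.2812*l - 2.907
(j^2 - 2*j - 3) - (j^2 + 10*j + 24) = -12*j - 27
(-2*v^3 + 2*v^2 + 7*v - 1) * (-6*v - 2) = 12*v^4 - 8*v^3 - 46*v^2 - 8*v + 2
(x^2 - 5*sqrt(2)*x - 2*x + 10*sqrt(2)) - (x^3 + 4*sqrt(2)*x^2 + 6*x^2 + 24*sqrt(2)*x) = -x^3 - 4*sqrt(2)*x^2 - 5*x^2 - 29*sqrt(2)*x - 2*x + 10*sqrt(2)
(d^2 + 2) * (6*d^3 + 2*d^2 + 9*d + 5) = 6*d^5 + 2*d^4 + 21*d^3 + 9*d^2 + 18*d + 10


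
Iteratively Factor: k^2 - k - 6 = (k + 2)*(k - 3)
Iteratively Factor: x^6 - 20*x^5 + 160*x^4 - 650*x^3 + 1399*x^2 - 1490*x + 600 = (x - 5)*(x^5 - 15*x^4 + 85*x^3 - 225*x^2 + 274*x - 120) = (x - 5)*(x - 1)*(x^4 - 14*x^3 + 71*x^2 - 154*x + 120) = (x - 5)*(x - 3)*(x - 1)*(x^3 - 11*x^2 + 38*x - 40) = (x - 5)*(x - 3)*(x - 2)*(x - 1)*(x^2 - 9*x + 20) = (x - 5)*(x - 4)*(x - 3)*(x - 2)*(x - 1)*(x - 5)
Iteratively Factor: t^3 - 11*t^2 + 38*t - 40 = (t - 5)*(t^2 - 6*t + 8) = (t - 5)*(t - 4)*(t - 2)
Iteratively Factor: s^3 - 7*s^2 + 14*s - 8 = (s - 2)*(s^2 - 5*s + 4) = (s - 2)*(s - 1)*(s - 4)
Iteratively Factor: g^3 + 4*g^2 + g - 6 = (g + 3)*(g^2 + g - 2) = (g + 2)*(g + 3)*(g - 1)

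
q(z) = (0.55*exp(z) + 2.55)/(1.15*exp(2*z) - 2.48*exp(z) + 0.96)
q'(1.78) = -0.42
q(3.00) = 0.03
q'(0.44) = -420.19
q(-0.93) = 17.24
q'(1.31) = -1.53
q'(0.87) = -10.12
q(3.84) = 0.01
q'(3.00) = -0.04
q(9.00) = 0.00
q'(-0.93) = 67.97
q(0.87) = 2.43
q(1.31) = 0.61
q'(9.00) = 0.00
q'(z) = (0.55*exp(z) + 2.55)*(-2.3*exp(2*z) + 2.48*exp(z))/(1.15*exp(2*z) - 2.48*exp(z) + 0.96)^2 + 0.55*exp(z)/(1.15*exp(2*z) - 2.48*exp(z) + 0.96) = (-0.6325*exp(2*z) - 5.865*exp(z) + 6.852)*exp(z)/(1.3225*exp(4*z) - 5.704*exp(3*z) + 8.3584*exp(2*z) - 4.7616*exp(z) + 0.9216)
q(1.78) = 0.22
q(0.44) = -28.80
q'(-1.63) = 4.14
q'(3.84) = -0.01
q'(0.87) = -10.12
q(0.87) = 2.43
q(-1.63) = 5.13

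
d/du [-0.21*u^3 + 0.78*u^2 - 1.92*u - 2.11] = -0.63*u^2 + 1.56*u - 1.92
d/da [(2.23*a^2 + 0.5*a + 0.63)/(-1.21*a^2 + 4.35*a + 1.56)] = (10.3055*a^2 + 8.4822*a - 1.9605)/(1.4641*a^4 - 10.527*a^3 + 15.1473*a^2 + 13.572*a + 2.4336)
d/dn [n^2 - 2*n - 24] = 2*n - 2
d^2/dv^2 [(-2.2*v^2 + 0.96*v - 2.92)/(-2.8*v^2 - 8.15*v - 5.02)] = (-115.4608*v^3 - 48.1824000000002*v^2 + 480.76896*v + 495.25508)/(21.952*v^6 + 191.688*v^5 + 676.0194*v^4 + 1228.681775*v^3 + 1212.00621*v^2 + 616.14978*v + 126.506008)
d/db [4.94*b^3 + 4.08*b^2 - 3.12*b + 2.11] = 14.82*b^2 + 8.16*b - 3.12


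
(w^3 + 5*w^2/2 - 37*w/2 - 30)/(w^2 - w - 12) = (2*w^2 + 13*w + 15)/(2*(w + 3))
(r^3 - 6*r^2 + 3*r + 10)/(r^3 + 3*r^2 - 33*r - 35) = (r - 2)/(r + 7)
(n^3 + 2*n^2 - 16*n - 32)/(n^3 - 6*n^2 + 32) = (n + 4)/(n - 4)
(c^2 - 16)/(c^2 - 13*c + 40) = (c^2 - 16)/(c^2 - 13*c + 40)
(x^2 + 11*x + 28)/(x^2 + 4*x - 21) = (x + 4)/(x - 3)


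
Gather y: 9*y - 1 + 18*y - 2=27*y - 3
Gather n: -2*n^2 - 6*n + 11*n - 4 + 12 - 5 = -2*n^2 + 5*n + 3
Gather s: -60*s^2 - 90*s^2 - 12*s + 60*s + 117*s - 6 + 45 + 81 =-150*s^2 + 165*s + 120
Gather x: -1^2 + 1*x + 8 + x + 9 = 2*x + 16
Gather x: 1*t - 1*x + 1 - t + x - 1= 0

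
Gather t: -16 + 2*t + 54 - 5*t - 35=3 - 3*t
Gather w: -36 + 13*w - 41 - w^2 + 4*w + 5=-w^2 + 17*w - 72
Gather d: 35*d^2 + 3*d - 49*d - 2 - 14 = 35*d^2 - 46*d - 16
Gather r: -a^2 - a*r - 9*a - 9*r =-a^2 - 9*a + r*(-a - 9)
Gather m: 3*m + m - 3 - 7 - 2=4*m - 12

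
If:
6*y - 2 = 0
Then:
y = 1/3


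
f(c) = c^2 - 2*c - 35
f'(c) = 2*c - 2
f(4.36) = -24.71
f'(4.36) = 6.72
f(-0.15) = -34.68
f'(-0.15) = -2.30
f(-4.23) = -8.65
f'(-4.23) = -10.46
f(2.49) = -33.78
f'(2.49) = 2.98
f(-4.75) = -2.94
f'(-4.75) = -11.50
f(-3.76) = -13.34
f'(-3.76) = -9.52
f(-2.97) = -20.24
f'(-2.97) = -7.94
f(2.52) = -33.69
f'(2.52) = 3.04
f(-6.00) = 13.00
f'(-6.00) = -14.00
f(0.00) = -35.00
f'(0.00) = -2.00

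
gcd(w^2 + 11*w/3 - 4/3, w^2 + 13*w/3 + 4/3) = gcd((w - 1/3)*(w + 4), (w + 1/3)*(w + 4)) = w + 4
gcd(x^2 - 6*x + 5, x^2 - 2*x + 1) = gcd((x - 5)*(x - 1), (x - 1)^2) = x - 1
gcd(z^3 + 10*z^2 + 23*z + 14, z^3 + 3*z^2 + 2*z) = z^2 + 3*z + 2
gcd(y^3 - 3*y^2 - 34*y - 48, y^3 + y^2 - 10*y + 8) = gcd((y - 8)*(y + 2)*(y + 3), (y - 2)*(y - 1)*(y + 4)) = 1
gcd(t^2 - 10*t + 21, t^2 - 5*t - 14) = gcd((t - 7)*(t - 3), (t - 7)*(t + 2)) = t - 7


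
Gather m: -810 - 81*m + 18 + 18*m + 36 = -63*m - 756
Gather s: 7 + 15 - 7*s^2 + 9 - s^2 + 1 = 32 - 8*s^2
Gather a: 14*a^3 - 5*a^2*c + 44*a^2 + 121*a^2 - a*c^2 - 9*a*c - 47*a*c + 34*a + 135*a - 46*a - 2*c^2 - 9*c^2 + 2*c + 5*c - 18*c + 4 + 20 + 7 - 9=14*a^3 + a^2*(165 - 5*c) + a*(-c^2 - 56*c + 123) - 11*c^2 - 11*c + 22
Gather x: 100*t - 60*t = 40*t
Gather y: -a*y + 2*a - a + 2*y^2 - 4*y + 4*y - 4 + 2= -a*y + a + 2*y^2 - 2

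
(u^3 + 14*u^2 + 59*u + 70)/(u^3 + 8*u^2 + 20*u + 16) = (u^2 + 12*u + 35)/(u^2 + 6*u + 8)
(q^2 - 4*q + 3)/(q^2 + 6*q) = (q^2 - 4*q + 3)/(q*(q + 6))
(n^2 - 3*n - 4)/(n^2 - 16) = (n + 1)/(n + 4)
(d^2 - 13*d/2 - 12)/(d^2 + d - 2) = (d^2 - 13*d/2 - 12)/(d^2 + d - 2)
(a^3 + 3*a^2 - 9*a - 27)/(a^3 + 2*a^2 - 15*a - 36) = (a - 3)/(a - 4)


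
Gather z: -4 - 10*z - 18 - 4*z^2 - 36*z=-4*z^2 - 46*z - 22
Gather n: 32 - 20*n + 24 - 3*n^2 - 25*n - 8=-3*n^2 - 45*n + 48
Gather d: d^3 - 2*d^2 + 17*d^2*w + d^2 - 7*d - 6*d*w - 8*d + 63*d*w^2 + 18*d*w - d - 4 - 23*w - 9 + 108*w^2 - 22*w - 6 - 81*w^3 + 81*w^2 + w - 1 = d^3 + d^2*(17*w - 1) + d*(63*w^2 + 12*w - 16) - 81*w^3 + 189*w^2 - 44*w - 20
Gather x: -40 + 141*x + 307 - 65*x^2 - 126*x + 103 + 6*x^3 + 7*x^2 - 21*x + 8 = 6*x^3 - 58*x^2 - 6*x + 378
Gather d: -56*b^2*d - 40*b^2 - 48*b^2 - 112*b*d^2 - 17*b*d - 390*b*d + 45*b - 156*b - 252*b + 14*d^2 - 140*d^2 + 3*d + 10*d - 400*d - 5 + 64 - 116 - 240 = -88*b^2 - 363*b + d^2*(-112*b - 126) + d*(-56*b^2 - 407*b - 387) - 297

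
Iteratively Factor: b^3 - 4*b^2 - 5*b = (b)*(b^2 - 4*b - 5) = b*(b + 1)*(b - 5)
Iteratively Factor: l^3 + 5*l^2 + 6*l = (l + 3)*(l^2 + 2*l) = (l + 2)*(l + 3)*(l)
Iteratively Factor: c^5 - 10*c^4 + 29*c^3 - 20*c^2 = (c - 4)*(c^4 - 6*c^3 + 5*c^2) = c*(c - 4)*(c^3 - 6*c^2 + 5*c) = c*(c - 5)*(c - 4)*(c^2 - c) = c^2*(c - 5)*(c - 4)*(c - 1)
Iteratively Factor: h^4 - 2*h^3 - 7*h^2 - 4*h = (h)*(h^3 - 2*h^2 - 7*h - 4) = h*(h - 4)*(h^2 + 2*h + 1) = h*(h - 4)*(h + 1)*(h + 1)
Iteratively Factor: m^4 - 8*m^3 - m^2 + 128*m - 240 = (m - 5)*(m^3 - 3*m^2 - 16*m + 48) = (m - 5)*(m - 3)*(m^2 - 16) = (m - 5)*(m - 4)*(m - 3)*(m + 4)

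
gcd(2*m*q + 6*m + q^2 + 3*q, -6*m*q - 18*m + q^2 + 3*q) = q + 3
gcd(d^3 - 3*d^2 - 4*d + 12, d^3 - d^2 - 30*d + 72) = d - 3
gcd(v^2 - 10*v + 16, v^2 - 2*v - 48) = v - 8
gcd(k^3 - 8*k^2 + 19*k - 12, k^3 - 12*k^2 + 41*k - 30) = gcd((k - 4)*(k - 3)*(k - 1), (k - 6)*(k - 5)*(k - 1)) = k - 1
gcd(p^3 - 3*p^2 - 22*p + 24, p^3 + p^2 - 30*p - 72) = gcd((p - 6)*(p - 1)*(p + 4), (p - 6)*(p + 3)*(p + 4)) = p^2 - 2*p - 24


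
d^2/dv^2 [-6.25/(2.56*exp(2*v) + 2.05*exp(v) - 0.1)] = (-6.25*(5.12*exp(v) + 2.05)*(10.24*exp(v) + 4.1)*exp(v) + (64.0*exp(v) + 12.8125)*(2.56*exp(2*v) + 2.05*exp(v) - 0.1))*exp(v)/(2.56*exp(2*v) + 2.05*exp(v) - 0.1)^3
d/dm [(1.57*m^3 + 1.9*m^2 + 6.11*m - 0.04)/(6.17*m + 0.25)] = (19.3738*m^3 + 12.9005*m^2 + 0.950000000000003*m + 1.7743)/(38.0689*m^2 + 3.085*m + 0.0625)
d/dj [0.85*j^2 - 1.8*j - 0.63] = 1.7*j - 1.8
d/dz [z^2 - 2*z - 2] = 2*z - 2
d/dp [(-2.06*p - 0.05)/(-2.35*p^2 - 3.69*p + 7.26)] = (4.841*p^2 + 7.6014*p - (2.06*p + 0.05)*(4.7*p + 3.69) - 14.9556)/(2.35*p^2 + 3.69*p - 7.26)^2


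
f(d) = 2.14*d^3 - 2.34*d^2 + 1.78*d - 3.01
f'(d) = 6.42*d^2 - 4.68*d + 1.78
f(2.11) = 10.43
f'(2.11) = 20.49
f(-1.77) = -25.36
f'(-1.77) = 30.18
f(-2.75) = -70.11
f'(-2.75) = 63.20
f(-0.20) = -3.48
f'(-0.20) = 2.97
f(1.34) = 0.32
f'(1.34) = 7.04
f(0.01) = -2.99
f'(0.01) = 1.73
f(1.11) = -0.99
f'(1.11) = 4.50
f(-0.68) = -5.98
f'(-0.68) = 7.93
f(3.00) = 39.05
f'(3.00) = 45.52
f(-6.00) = -560.17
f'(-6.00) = 260.98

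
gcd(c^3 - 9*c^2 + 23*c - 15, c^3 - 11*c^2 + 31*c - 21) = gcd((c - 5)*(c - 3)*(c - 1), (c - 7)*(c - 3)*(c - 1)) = c^2 - 4*c + 3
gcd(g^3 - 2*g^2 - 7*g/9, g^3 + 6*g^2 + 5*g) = g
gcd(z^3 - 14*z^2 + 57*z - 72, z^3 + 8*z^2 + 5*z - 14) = 1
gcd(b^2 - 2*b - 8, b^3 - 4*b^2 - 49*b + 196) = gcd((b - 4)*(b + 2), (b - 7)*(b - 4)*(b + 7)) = b - 4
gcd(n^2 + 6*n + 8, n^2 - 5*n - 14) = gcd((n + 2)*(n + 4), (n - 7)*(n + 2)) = n + 2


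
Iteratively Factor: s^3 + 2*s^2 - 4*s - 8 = (s - 2)*(s^2 + 4*s + 4) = (s - 2)*(s + 2)*(s + 2)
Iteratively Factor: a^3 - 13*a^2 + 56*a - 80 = (a - 4)*(a^2 - 9*a + 20) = (a - 5)*(a - 4)*(a - 4)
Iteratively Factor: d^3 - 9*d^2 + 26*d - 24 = (d - 3)*(d^2 - 6*d + 8) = (d - 3)*(d - 2)*(d - 4)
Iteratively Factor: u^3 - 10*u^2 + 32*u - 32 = (u - 4)*(u^2 - 6*u + 8) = (u - 4)^2*(u - 2)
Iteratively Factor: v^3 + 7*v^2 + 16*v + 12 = (v + 2)*(v^2 + 5*v + 6) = (v + 2)^2*(v + 3)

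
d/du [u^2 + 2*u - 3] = 2*u + 2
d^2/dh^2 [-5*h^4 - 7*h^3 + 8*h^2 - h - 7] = -60*h^2 - 42*h + 16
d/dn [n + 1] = 1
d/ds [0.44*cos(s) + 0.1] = -0.44*sin(s)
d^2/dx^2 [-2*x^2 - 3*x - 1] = -4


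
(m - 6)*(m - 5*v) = m^2 - 5*m*v - 6*m + 30*v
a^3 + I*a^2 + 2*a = a*(a - I)*(a + 2*I)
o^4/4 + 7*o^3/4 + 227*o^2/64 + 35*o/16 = o*(o/4 + 1)*(o + 5/4)*(o + 7/4)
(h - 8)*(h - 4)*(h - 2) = h^3 - 14*h^2 + 56*h - 64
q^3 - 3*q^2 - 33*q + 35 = (q - 7)*(q - 1)*(q + 5)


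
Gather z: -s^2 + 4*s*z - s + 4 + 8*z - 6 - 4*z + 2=-s^2 - s + z*(4*s + 4)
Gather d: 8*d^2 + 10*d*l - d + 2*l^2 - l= 8*d^2 + d*(10*l - 1) + 2*l^2 - l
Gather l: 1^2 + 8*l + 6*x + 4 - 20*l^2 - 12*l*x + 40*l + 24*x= -20*l^2 + l*(48 - 12*x) + 30*x + 5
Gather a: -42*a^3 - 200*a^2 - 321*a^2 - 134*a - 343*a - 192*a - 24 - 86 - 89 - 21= -42*a^3 - 521*a^2 - 669*a - 220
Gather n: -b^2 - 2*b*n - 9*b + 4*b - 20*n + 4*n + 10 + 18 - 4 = -b^2 - 5*b + n*(-2*b - 16) + 24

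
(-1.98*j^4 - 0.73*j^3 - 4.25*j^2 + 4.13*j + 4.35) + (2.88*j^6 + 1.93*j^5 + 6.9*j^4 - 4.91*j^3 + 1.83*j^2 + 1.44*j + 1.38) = 2.88*j^6 + 1.93*j^5 + 4.92*j^4 - 5.64*j^3 - 2.42*j^2 + 5.57*j + 5.73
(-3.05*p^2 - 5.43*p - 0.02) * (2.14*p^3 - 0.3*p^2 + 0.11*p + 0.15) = -6.527*p^5 - 10.7052*p^4 + 1.2507*p^3 - 1.0488*p^2 - 0.8167*p - 0.003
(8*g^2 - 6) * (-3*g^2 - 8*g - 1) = -24*g^4 - 64*g^3 + 10*g^2 + 48*g + 6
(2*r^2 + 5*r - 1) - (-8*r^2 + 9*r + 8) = 10*r^2 - 4*r - 9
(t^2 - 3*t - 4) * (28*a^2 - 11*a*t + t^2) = 28*a^2*t^2 - 84*a^2*t - 112*a^2 - 11*a*t^3 + 33*a*t^2 + 44*a*t + t^4 - 3*t^3 - 4*t^2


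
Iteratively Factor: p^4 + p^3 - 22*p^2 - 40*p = (p - 5)*(p^3 + 6*p^2 + 8*p) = (p - 5)*(p + 2)*(p^2 + 4*p) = p*(p - 5)*(p + 2)*(p + 4)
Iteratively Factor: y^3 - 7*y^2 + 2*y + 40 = (y - 4)*(y^2 - 3*y - 10) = (y - 4)*(y + 2)*(y - 5)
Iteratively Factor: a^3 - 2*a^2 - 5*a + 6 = (a - 1)*(a^2 - a - 6) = (a - 3)*(a - 1)*(a + 2)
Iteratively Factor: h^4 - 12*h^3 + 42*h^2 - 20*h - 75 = (h - 5)*(h^3 - 7*h^2 + 7*h + 15) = (h - 5)*(h - 3)*(h^2 - 4*h - 5) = (h - 5)^2*(h - 3)*(h + 1)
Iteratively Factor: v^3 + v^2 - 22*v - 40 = (v + 2)*(v^2 - v - 20) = (v + 2)*(v + 4)*(v - 5)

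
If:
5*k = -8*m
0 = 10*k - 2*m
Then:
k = 0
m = 0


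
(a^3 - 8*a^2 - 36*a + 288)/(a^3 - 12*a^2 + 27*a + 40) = (a^2 - 36)/(a^2 - 4*a - 5)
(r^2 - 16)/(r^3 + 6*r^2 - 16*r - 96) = 1/(r + 6)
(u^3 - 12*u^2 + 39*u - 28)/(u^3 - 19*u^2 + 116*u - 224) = (u - 1)/(u - 8)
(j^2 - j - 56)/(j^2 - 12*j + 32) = (j + 7)/(j - 4)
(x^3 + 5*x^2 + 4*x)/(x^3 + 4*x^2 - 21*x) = (x^2 + 5*x + 4)/(x^2 + 4*x - 21)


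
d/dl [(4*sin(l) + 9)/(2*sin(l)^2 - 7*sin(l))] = (-8*cos(l) - 36/tan(l) + 63*cos(l)/sin(l)^2)/(2*sin(l) - 7)^2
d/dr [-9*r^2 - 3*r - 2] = -18*r - 3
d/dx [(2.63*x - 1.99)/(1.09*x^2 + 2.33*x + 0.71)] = (-2.8667*x^2 + 4.3382*x + 6.504)/(1.1881*x^4 + 5.0794*x^3 + 6.9767*x^2 + 3.3086*x + 0.5041)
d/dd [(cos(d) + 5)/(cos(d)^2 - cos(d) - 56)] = (cos(d)^2 + 10*cos(d) + 51)*sin(d)/(sin(d)^2 + cos(d) + 55)^2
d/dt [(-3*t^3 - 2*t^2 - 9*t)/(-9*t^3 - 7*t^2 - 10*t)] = (3*t^2 - 102*t - 43)/(81*t^4 + 126*t^3 + 229*t^2 + 140*t + 100)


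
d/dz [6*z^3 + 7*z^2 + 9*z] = 18*z^2 + 14*z + 9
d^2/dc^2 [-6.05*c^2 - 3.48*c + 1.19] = -12.1000000000000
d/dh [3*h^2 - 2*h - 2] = 6*h - 2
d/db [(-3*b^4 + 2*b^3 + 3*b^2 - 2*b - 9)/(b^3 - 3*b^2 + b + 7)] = (-3*b^6 + 18*b^5 - 18*b^4 - 76*b^3 + 66*b^2 - 12*b - 5)/(b^6 - 6*b^5 + 11*b^4 + 8*b^3 - 41*b^2 + 14*b + 49)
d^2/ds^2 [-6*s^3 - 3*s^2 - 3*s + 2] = -36*s - 6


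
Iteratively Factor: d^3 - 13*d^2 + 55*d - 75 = (d - 5)*(d^2 - 8*d + 15) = (d - 5)^2*(d - 3)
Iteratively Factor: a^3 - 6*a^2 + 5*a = (a)*(a^2 - 6*a + 5) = a*(a - 5)*(a - 1)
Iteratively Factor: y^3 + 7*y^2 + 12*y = (y)*(y^2 + 7*y + 12) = y*(y + 4)*(y + 3)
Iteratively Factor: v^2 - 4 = (v + 2)*(v - 2)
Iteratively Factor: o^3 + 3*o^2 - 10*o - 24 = (o + 4)*(o^2 - o - 6) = (o - 3)*(o + 4)*(o + 2)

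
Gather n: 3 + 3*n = 3*n + 3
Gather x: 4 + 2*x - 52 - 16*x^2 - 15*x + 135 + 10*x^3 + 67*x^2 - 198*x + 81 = 10*x^3 + 51*x^2 - 211*x + 168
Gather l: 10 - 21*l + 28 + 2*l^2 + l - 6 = 2*l^2 - 20*l + 32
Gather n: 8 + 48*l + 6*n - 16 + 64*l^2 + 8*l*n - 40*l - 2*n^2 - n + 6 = 64*l^2 + 8*l - 2*n^2 + n*(8*l + 5) - 2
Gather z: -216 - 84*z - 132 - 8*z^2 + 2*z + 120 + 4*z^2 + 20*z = -4*z^2 - 62*z - 228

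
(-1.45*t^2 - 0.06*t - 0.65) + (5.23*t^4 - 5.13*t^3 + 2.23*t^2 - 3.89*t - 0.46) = 5.23*t^4 - 5.13*t^3 + 0.78*t^2 - 3.95*t - 1.11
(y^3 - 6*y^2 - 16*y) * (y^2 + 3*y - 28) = y^5 - 3*y^4 - 62*y^3 + 120*y^2 + 448*y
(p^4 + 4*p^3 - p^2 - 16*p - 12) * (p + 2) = p^5 + 6*p^4 + 7*p^3 - 18*p^2 - 44*p - 24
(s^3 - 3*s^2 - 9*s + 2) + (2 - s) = s^3 - 3*s^2 - 10*s + 4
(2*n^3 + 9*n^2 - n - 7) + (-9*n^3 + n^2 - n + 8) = -7*n^3 + 10*n^2 - 2*n + 1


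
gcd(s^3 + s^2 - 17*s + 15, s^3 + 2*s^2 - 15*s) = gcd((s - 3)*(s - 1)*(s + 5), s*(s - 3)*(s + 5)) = s^2 + 2*s - 15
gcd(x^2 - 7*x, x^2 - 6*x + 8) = 1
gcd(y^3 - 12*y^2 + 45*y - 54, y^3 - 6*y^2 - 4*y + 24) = y - 6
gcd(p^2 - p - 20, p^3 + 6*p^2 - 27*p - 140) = p^2 - p - 20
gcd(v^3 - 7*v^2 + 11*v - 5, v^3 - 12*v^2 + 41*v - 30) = v^2 - 6*v + 5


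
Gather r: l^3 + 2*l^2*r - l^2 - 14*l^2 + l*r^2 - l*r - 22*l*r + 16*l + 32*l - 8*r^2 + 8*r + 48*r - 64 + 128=l^3 - 15*l^2 + 48*l + r^2*(l - 8) + r*(2*l^2 - 23*l + 56) + 64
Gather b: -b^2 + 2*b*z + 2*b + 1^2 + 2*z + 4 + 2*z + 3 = -b^2 + b*(2*z + 2) + 4*z + 8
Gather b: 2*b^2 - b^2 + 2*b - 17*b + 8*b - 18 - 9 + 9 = b^2 - 7*b - 18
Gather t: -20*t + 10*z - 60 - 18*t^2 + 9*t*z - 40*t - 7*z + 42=-18*t^2 + t*(9*z - 60) + 3*z - 18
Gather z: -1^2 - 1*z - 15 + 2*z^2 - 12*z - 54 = 2*z^2 - 13*z - 70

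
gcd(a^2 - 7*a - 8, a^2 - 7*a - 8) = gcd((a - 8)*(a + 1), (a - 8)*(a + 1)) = a^2 - 7*a - 8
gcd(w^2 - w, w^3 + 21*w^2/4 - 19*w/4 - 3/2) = w - 1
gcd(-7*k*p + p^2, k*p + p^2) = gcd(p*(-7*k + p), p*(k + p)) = p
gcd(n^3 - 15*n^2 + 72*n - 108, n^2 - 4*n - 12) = n - 6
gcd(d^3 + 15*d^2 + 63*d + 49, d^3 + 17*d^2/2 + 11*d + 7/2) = d^2 + 8*d + 7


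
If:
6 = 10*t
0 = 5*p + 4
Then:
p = -4/5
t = 3/5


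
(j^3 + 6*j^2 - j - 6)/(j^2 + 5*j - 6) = j + 1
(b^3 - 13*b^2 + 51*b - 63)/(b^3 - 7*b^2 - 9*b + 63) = (b - 3)/(b + 3)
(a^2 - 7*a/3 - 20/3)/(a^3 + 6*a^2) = (3*a^2 - 7*a - 20)/(3*a^2*(a + 6))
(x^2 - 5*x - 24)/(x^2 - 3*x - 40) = (x + 3)/(x + 5)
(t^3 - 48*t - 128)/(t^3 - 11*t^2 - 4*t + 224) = (t + 4)/(t - 7)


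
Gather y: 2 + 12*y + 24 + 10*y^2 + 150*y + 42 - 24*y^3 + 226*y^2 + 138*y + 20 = -24*y^3 + 236*y^2 + 300*y + 88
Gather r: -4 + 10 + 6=12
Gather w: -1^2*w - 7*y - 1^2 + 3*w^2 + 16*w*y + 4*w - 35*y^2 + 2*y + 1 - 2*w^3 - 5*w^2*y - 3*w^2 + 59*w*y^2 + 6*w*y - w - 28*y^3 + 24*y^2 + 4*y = -2*w^3 - 5*w^2*y + w*(59*y^2 + 22*y + 2) - 28*y^3 - 11*y^2 - y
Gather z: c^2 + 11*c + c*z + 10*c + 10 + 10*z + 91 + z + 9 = c^2 + 21*c + z*(c + 11) + 110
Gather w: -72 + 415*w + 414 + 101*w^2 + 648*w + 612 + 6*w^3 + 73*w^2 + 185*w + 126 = 6*w^3 + 174*w^2 + 1248*w + 1080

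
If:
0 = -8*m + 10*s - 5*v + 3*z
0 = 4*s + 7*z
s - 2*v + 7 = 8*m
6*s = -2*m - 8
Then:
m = 353/141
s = -917/423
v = -3214/423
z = 524/423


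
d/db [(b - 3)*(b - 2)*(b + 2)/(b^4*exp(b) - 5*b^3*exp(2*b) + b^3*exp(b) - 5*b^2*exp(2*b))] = (b*((b - 3)*(b - 2) + (b - 3)*(b + 2) + (b - 2)*(b + 2))*(b^2 - 5*b*exp(b) + b - 5*exp(b)) - (b - 3)*(b - 2)*(b + 2)*(b^3 - 10*b^2*exp(b) + 5*b^2 - 25*b*exp(b) + 3*b - 10*exp(b)))*exp(-b)/(b^3*(b^2 - 5*b*exp(b) + b - 5*exp(b))^2)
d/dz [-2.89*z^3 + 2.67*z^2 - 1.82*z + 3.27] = -8.67*z^2 + 5.34*z - 1.82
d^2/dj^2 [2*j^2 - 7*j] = 4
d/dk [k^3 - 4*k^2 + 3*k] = 3*k^2 - 8*k + 3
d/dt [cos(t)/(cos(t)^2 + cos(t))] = sin(t)/(cos(t) + 1)^2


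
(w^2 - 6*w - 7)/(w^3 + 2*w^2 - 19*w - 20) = (w - 7)/(w^2 + w - 20)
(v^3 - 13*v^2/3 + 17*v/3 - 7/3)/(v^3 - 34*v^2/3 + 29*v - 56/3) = (v - 1)/(v - 8)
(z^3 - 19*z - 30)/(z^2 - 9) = (z^2 - 3*z - 10)/(z - 3)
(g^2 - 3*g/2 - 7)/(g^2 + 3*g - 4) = (g^2 - 3*g/2 - 7)/(g^2 + 3*g - 4)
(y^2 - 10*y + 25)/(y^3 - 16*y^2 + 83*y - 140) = (y - 5)/(y^2 - 11*y + 28)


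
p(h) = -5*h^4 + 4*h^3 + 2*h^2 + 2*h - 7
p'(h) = -20*h^3 + 12*h^2 + 4*h + 2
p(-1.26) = -26.95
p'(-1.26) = 56.02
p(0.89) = -3.95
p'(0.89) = 0.97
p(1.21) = -5.28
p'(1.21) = -11.02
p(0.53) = -5.18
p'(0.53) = 4.51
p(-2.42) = -228.30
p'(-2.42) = 346.05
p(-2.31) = -192.62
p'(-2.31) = 303.32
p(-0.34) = -7.67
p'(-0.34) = 2.81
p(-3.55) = -961.97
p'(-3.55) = 1033.81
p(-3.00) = -508.00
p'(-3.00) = 638.00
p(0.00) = -7.00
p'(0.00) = 2.00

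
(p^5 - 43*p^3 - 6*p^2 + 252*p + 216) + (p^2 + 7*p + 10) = p^5 - 43*p^3 - 5*p^2 + 259*p + 226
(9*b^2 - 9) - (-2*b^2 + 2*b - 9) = 11*b^2 - 2*b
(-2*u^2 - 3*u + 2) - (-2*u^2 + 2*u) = 2 - 5*u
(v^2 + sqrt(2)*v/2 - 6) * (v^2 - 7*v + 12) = v^4 - 7*v^3 + sqrt(2)*v^3/2 - 7*sqrt(2)*v^2/2 + 6*v^2 + 6*sqrt(2)*v + 42*v - 72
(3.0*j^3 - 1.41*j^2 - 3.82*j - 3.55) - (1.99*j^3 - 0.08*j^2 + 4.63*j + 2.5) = 1.01*j^3 - 1.33*j^2 - 8.45*j - 6.05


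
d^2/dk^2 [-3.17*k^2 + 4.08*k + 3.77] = -6.34000000000000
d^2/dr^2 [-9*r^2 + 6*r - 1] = -18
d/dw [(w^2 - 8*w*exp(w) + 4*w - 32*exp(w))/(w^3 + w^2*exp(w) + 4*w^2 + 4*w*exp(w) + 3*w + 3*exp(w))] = (-(w^2 - 8*w*exp(w) + 4*w - 32*exp(w))*(w^2*exp(w) + 3*w^2 + 6*w*exp(w) + 8*w + 7*exp(w) + 3) + 2*(-4*w*exp(w) + w - 20*exp(w) + 2)*(w^3 + w^2*exp(w) + 4*w^2 + 4*w*exp(w) + 3*w + 3*exp(w)))/(w^3 + w^2*exp(w) + 4*w^2 + 4*w*exp(w) + 3*w + 3*exp(w))^2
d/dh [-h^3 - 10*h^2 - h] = -3*h^2 - 20*h - 1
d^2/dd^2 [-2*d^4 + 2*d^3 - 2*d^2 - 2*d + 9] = -24*d^2 + 12*d - 4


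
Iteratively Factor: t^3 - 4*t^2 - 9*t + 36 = (t - 4)*(t^2 - 9) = (t - 4)*(t + 3)*(t - 3)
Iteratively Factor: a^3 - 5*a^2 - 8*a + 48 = (a + 3)*(a^2 - 8*a + 16) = (a - 4)*(a + 3)*(a - 4)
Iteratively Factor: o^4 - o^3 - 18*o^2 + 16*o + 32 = (o - 2)*(o^3 + o^2 - 16*o - 16) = (o - 2)*(o + 1)*(o^2 - 16) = (o - 4)*(o - 2)*(o + 1)*(o + 4)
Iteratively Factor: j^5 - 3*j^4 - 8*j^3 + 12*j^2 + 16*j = (j)*(j^4 - 3*j^3 - 8*j^2 + 12*j + 16) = j*(j + 1)*(j^3 - 4*j^2 - 4*j + 16) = j*(j - 2)*(j + 1)*(j^2 - 2*j - 8) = j*(j - 2)*(j + 1)*(j + 2)*(j - 4)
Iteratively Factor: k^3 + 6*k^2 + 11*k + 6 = (k + 3)*(k^2 + 3*k + 2) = (k + 2)*(k + 3)*(k + 1)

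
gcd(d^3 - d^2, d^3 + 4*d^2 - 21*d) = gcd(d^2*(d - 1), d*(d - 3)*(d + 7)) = d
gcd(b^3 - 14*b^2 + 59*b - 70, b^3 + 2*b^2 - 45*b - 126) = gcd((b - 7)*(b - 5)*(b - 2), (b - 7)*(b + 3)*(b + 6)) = b - 7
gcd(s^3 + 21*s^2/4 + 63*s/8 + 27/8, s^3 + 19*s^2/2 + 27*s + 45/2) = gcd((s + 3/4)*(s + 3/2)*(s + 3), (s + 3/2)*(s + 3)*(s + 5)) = s^2 + 9*s/2 + 9/2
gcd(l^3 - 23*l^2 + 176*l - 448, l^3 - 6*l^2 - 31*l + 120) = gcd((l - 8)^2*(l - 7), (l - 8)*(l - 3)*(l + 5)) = l - 8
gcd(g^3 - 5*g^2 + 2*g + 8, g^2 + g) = g + 1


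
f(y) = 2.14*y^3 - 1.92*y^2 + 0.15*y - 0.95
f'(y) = 6.42*y^2 - 3.84*y + 0.15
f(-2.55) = -49.30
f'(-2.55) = 51.69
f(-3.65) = -131.14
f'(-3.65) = 99.70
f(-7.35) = -955.50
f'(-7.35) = 375.20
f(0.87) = -0.86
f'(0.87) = 1.67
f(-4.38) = -218.26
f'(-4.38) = 140.13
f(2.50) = 20.86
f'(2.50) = 30.68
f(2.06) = 9.92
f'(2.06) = 19.48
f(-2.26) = -35.80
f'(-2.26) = 41.62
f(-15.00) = -7657.70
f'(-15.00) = 1502.25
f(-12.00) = -3977.15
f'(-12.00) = 970.71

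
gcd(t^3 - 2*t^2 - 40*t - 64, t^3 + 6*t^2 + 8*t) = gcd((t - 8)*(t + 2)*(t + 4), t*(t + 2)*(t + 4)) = t^2 + 6*t + 8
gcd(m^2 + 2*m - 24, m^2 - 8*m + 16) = m - 4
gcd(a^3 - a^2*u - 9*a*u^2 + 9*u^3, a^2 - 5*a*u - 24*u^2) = a + 3*u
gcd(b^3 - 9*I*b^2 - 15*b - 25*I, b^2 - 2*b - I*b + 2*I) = 1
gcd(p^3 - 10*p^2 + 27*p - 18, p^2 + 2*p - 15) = p - 3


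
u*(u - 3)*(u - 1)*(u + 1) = u^4 - 3*u^3 - u^2 + 3*u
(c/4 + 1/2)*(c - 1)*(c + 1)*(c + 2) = c^4/4 + c^3 + 3*c^2/4 - c - 1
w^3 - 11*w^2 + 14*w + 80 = (w - 8)*(w - 5)*(w + 2)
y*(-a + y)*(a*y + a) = -a^2*y^2 - a^2*y + a*y^3 + a*y^2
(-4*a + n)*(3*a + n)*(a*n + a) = -12*a^3*n - 12*a^3 - a^2*n^2 - a^2*n + a*n^3 + a*n^2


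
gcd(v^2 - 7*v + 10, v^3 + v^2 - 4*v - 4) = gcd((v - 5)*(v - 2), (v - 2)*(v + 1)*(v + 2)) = v - 2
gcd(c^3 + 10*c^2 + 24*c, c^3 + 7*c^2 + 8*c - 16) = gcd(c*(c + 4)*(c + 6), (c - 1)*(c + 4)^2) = c + 4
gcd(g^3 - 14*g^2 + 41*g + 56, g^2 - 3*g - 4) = g + 1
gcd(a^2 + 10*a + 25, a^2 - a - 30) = a + 5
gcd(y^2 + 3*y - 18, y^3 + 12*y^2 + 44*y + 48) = y + 6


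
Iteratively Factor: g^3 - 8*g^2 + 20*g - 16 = (g - 2)*(g^2 - 6*g + 8) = (g - 4)*(g - 2)*(g - 2)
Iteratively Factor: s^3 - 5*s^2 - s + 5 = (s - 5)*(s^2 - 1) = (s - 5)*(s - 1)*(s + 1)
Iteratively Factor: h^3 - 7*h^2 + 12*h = (h)*(h^2 - 7*h + 12) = h*(h - 3)*(h - 4)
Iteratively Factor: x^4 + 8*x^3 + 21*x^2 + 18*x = (x)*(x^3 + 8*x^2 + 21*x + 18) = x*(x + 3)*(x^2 + 5*x + 6) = x*(x + 3)^2*(x + 2)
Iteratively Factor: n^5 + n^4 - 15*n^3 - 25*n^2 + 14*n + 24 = (n + 2)*(n^4 - n^3 - 13*n^2 + n + 12) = (n + 2)*(n + 3)*(n^3 - 4*n^2 - n + 4) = (n - 1)*(n + 2)*(n + 3)*(n^2 - 3*n - 4) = (n - 1)*(n + 1)*(n + 2)*(n + 3)*(n - 4)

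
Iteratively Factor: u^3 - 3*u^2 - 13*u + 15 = (u + 3)*(u^2 - 6*u + 5) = (u - 5)*(u + 3)*(u - 1)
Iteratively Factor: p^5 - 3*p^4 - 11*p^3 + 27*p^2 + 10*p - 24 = (p + 3)*(p^4 - 6*p^3 + 7*p^2 + 6*p - 8) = (p - 2)*(p + 3)*(p^3 - 4*p^2 - p + 4) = (p - 2)*(p - 1)*(p + 3)*(p^2 - 3*p - 4) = (p - 4)*(p - 2)*(p - 1)*(p + 3)*(p + 1)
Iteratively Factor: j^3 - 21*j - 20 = (j - 5)*(j^2 + 5*j + 4) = (j - 5)*(j + 4)*(j + 1)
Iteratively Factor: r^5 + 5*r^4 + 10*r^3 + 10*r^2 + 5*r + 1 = (r + 1)*(r^4 + 4*r^3 + 6*r^2 + 4*r + 1) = (r + 1)^2*(r^3 + 3*r^2 + 3*r + 1) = (r + 1)^3*(r^2 + 2*r + 1) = (r + 1)^4*(r + 1)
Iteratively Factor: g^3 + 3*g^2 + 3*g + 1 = (g + 1)*(g^2 + 2*g + 1) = (g + 1)^2*(g + 1)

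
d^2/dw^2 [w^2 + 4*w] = 2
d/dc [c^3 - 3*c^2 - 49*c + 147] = 3*c^2 - 6*c - 49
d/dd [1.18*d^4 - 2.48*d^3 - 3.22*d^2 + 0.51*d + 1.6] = 4.72*d^3 - 7.44*d^2 - 6.44*d + 0.51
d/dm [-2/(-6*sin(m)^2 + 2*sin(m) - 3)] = 4*(1 - 6*sin(m))*cos(m)/(6*sin(m)^2 - 2*sin(m) + 3)^2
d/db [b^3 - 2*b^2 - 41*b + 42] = 3*b^2 - 4*b - 41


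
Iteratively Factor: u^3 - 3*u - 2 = (u - 2)*(u^2 + 2*u + 1) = (u - 2)*(u + 1)*(u + 1)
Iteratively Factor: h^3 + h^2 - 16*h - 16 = (h - 4)*(h^2 + 5*h + 4) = (h - 4)*(h + 1)*(h + 4)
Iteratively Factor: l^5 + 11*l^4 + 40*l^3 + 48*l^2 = (l + 3)*(l^4 + 8*l^3 + 16*l^2) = (l + 3)*(l + 4)*(l^3 + 4*l^2) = l*(l + 3)*(l + 4)*(l^2 + 4*l) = l^2*(l + 3)*(l + 4)*(l + 4)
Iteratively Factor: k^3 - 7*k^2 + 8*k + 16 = (k + 1)*(k^2 - 8*k + 16) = (k - 4)*(k + 1)*(k - 4)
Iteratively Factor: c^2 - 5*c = (c - 5)*(c)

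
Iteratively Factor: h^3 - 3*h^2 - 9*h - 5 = (h + 1)*(h^2 - 4*h - 5) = (h + 1)^2*(h - 5)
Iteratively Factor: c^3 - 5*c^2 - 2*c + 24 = (c - 3)*(c^2 - 2*c - 8) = (c - 4)*(c - 3)*(c + 2)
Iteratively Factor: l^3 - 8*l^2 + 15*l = (l - 3)*(l^2 - 5*l) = (l - 5)*(l - 3)*(l)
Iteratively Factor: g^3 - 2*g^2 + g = (g)*(g^2 - 2*g + 1) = g*(g - 1)*(g - 1)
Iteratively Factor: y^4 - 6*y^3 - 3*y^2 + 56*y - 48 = (y - 4)*(y^3 - 2*y^2 - 11*y + 12) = (y - 4)^2*(y^2 + 2*y - 3) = (y - 4)^2*(y - 1)*(y + 3)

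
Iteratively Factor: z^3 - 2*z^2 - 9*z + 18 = (z - 3)*(z^2 + z - 6) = (z - 3)*(z - 2)*(z + 3)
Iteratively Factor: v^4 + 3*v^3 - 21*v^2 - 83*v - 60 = (v + 1)*(v^3 + 2*v^2 - 23*v - 60) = (v + 1)*(v + 3)*(v^2 - v - 20) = (v - 5)*(v + 1)*(v + 3)*(v + 4)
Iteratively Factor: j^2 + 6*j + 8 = (j + 2)*(j + 4)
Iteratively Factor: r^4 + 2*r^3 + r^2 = (r + 1)*(r^3 + r^2) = r*(r + 1)*(r^2 + r) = r^2*(r + 1)*(r + 1)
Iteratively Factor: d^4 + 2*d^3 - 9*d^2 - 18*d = (d)*(d^3 + 2*d^2 - 9*d - 18) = d*(d - 3)*(d^2 + 5*d + 6) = d*(d - 3)*(d + 2)*(d + 3)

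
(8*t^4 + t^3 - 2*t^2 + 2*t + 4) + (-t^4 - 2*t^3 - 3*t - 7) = 7*t^4 - t^3 - 2*t^2 - t - 3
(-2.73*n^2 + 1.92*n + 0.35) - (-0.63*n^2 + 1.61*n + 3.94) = -2.1*n^2 + 0.31*n - 3.59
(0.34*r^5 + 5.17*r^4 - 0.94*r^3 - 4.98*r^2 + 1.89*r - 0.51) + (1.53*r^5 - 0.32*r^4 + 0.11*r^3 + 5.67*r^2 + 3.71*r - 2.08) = 1.87*r^5 + 4.85*r^4 - 0.83*r^3 + 0.69*r^2 + 5.6*r - 2.59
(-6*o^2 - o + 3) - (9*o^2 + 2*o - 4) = -15*o^2 - 3*o + 7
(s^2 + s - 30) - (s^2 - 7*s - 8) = 8*s - 22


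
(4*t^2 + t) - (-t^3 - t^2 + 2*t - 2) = t^3 + 5*t^2 - t + 2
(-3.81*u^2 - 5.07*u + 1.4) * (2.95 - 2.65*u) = 10.0965*u^3 + 2.196*u^2 - 18.6665*u + 4.13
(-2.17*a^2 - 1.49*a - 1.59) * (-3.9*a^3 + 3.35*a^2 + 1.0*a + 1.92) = 8.463*a^5 - 1.4585*a^4 - 0.9605*a^3 - 10.9829*a^2 - 4.4508*a - 3.0528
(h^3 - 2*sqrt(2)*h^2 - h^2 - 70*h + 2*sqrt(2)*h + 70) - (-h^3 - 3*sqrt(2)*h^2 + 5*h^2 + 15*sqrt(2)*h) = 2*h^3 - 6*h^2 + sqrt(2)*h^2 - 70*h - 13*sqrt(2)*h + 70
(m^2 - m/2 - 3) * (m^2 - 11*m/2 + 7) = m^4 - 6*m^3 + 27*m^2/4 + 13*m - 21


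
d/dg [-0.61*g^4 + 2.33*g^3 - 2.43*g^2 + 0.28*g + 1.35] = -2.44*g^3 + 6.99*g^2 - 4.86*g + 0.28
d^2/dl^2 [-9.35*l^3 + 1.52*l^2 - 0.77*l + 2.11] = 3.04 - 56.1*l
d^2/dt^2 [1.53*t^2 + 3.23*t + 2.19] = 3.06000000000000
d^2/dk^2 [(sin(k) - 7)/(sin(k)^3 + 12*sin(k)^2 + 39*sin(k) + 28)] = (-4*sin(k)^6 + 31*sin(k)^5 + 911*sin(k)^4 + 4487*sin(k)^3 + 4459*sin(k)^2 - 10150*sin(k) - 18774)/((sin(k) + 1)^2*(sin(k) + 4)^3*(sin(k) + 7)^3)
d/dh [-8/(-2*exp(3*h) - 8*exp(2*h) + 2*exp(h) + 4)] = (-12*exp(2*h) - 32*exp(h) + 4)*exp(h)/(exp(3*h) + 4*exp(2*h) - exp(h) - 2)^2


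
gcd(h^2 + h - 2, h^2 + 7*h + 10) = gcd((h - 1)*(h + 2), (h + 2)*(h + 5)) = h + 2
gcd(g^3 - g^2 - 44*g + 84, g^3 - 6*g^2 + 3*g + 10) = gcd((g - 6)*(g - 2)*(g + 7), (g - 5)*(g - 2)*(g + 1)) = g - 2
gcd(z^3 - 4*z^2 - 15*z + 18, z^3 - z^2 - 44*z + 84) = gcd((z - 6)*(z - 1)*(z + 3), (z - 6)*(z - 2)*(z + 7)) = z - 6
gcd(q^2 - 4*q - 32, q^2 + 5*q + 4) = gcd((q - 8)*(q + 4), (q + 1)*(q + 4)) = q + 4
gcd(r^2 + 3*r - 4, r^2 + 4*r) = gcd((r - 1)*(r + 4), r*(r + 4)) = r + 4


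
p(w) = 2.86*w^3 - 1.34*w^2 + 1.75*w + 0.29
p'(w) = 8.58*w^2 - 2.68*w + 1.75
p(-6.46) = -837.95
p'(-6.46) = 377.12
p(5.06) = 345.36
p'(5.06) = 207.87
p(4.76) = 286.71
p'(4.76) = 183.40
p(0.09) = 0.44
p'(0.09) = 1.58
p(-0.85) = -3.92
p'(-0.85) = 10.23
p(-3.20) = -112.75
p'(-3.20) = 98.19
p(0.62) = 1.54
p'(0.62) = 3.39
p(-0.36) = -0.65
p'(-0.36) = 3.83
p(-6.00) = -676.21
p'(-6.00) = 326.71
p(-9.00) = -2208.94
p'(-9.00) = 720.85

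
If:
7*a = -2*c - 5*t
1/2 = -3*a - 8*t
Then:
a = -8*t/3 - 1/6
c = 41*t/6 + 7/12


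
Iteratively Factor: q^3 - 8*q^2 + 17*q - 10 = (q - 5)*(q^2 - 3*q + 2) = (q - 5)*(q - 2)*(q - 1)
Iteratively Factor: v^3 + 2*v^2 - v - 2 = (v - 1)*(v^2 + 3*v + 2) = (v - 1)*(v + 1)*(v + 2)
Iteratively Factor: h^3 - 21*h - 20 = (h + 4)*(h^2 - 4*h - 5) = (h - 5)*(h + 4)*(h + 1)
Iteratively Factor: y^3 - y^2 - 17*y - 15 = (y - 5)*(y^2 + 4*y + 3) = (y - 5)*(y + 3)*(y + 1)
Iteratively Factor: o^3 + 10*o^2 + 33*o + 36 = (o + 4)*(o^2 + 6*o + 9) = (o + 3)*(o + 4)*(o + 3)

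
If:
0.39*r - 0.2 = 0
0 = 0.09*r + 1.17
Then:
No Solution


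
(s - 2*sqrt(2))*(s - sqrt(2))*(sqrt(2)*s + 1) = sqrt(2)*s^3 - 5*s^2 + sqrt(2)*s + 4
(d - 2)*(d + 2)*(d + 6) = d^3 + 6*d^2 - 4*d - 24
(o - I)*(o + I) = o^2 + 1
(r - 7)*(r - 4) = r^2 - 11*r + 28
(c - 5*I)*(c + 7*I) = c^2 + 2*I*c + 35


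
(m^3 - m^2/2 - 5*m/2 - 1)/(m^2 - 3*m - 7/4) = 2*(m^2 - m - 2)/(2*m - 7)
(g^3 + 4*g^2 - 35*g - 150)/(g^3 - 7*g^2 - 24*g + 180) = (g + 5)/(g - 6)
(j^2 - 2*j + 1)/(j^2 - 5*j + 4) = (j - 1)/(j - 4)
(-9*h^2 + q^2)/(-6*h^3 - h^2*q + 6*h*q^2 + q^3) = (9*h^2 - q^2)/(6*h^3 + h^2*q - 6*h*q^2 - q^3)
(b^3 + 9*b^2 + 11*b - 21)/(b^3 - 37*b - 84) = (b^2 + 6*b - 7)/(b^2 - 3*b - 28)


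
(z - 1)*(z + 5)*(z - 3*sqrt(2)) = z^3 - 3*sqrt(2)*z^2 + 4*z^2 - 12*sqrt(2)*z - 5*z + 15*sqrt(2)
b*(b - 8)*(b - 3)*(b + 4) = b^4 - 7*b^3 - 20*b^2 + 96*b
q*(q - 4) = q^2 - 4*q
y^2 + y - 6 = (y - 2)*(y + 3)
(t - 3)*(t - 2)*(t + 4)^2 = t^4 + 3*t^3 - 18*t^2 - 32*t + 96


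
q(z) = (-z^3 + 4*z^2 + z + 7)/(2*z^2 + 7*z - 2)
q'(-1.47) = 1.86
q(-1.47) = -2.18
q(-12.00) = 11.38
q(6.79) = -0.83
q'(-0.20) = -3.70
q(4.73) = -0.06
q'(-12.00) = -0.30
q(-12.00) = 11.38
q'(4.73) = -0.35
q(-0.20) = -2.10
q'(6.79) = -0.40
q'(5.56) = -0.37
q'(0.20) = -216.85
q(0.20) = -14.14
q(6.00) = -0.53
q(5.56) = -0.36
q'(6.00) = -0.38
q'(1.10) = -1.25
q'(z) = (-4*z - 7)*(-z^3 + 4*z^2 + z + 7)/(2*z^2 + 7*z - 2)^2 + (-3*z^2 + 8*z + 1)/(2*z^2 + 7*z - 2)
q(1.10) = 1.43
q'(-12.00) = -0.30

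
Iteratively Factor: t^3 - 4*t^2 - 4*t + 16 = (t - 4)*(t^2 - 4) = (t - 4)*(t - 2)*(t + 2)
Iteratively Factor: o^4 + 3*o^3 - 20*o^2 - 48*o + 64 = (o + 4)*(o^3 - o^2 - 16*o + 16) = (o - 1)*(o + 4)*(o^2 - 16) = (o - 4)*(o - 1)*(o + 4)*(o + 4)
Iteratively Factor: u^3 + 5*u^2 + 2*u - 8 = (u - 1)*(u^2 + 6*u + 8) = (u - 1)*(u + 2)*(u + 4)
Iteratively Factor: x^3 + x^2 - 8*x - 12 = (x + 2)*(x^2 - x - 6) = (x + 2)^2*(x - 3)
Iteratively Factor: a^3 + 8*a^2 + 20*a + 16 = (a + 2)*(a^2 + 6*a + 8) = (a + 2)*(a + 4)*(a + 2)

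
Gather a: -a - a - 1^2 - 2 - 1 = -2*a - 4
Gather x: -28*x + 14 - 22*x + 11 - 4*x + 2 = 27 - 54*x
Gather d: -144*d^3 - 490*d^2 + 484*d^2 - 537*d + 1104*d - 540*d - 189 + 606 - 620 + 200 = -144*d^3 - 6*d^2 + 27*d - 3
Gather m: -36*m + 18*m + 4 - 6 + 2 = -18*m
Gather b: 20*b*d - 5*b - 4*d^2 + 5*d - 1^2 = b*(20*d - 5) - 4*d^2 + 5*d - 1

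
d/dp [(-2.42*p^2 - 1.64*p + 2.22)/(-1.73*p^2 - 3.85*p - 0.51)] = (6.4798*p^2 + 10.1496*p + 9.3834)/(2.9929*p^4 + 13.321*p^3 + 16.5871*p^2 + 3.927*p + 0.2601)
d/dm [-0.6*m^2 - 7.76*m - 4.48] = -1.2*m - 7.76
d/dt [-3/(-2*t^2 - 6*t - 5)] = 6*(-2*t - 3)/(2*t^2 + 6*t + 5)^2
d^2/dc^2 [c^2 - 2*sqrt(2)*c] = 2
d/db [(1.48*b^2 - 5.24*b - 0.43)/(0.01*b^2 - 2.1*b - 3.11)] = (-3.0556*b^2 - 9.197*b + 15.3934)/(0.0001*b^4 - 0.042*b^3 + 4.3478*b^2 + 13.062*b + 9.6721)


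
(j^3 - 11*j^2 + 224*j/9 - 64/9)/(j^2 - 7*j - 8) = (j^2 - 3*j + 8/9)/(j + 1)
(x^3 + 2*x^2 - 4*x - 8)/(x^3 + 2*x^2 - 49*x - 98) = (x^2 - 4)/(x^2 - 49)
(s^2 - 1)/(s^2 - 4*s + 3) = (s + 1)/(s - 3)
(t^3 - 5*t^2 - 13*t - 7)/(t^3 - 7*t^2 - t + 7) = (t + 1)/(t - 1)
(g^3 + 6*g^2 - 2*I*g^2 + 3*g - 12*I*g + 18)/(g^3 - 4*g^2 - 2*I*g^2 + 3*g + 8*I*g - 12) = (g + 6)/(g - 4)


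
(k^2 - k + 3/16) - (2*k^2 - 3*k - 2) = -k^2 + 2*k + 35/16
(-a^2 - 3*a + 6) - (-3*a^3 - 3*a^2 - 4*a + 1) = 3*a^3 + 2*a^2 + a + 5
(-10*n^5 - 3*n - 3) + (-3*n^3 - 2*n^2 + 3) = -10*n^5 - 3*n^3 - 2*n^2 - 3*n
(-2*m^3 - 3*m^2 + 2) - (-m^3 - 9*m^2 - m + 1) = -m^3 + 6*m^2 + m + 1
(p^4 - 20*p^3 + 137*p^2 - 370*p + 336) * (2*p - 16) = 2*p^5 - 56*p^4 + 594*p^3 - 2932*p^2 + 6592*p - 5376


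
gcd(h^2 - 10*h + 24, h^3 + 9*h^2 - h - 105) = 1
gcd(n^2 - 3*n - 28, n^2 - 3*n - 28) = n^2 - 3*n - 28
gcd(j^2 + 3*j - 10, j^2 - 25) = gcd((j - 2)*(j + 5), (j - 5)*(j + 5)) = j + 5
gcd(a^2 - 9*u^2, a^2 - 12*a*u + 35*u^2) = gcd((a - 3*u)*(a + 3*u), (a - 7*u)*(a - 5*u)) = 1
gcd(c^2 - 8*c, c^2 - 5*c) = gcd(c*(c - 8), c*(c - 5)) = c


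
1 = 1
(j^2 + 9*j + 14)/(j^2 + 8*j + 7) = (j + 2)/(j + 1)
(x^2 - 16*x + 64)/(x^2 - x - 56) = (x - 8)/(x + 7)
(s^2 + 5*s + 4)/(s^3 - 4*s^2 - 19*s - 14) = (s + 4)/(s^2 - 5*s - 14)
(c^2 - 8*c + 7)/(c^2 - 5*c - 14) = (c - 1)/(c + 2)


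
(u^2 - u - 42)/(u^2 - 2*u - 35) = (u + 6)/(u + 5)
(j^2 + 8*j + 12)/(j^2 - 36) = (j + 2)/(j - 6)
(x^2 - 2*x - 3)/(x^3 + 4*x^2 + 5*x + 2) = (x - 3)/(x^2 + 3*x + 2)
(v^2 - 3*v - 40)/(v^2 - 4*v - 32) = (v + 5)/(v + 4)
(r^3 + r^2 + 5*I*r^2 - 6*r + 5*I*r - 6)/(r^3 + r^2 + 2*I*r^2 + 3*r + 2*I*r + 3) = (r + 2*I)/(r - I)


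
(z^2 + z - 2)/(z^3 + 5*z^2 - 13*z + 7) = (z + 2)/(z^2 + 6*z - 7)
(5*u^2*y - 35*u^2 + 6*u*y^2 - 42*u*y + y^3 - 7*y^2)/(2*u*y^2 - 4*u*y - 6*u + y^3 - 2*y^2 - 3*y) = (-5*u^2*y + 35*u^2 - 6*u*y^2 + 42*u*y - y^3 + 7*y^2)/(-2*u*y^2 + 4*u*y + 6*u - y^3 + 2*y^2 + 3*y)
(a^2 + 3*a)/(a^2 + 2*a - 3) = a/(a - 1)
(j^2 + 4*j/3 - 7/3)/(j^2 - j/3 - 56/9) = 3*(j - 1)/(3*j - 8)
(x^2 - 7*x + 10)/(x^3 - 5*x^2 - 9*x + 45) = (x - 2)/(x^2 - 9)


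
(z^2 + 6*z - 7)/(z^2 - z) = (z + 7)/z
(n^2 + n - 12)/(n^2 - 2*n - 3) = (n + 4)/(n + 1)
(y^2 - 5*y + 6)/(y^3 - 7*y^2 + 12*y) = (y - 2)/(y*(y - 4))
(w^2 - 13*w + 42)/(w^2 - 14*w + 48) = (w - 7)/(w - 8)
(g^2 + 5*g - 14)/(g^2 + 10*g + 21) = (g - 2)/(g + 3)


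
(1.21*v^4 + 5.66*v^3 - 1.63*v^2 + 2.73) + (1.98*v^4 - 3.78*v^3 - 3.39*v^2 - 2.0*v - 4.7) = 3.19*v^4 + 1.88*v^3 - 5.02*v^2 - 2.0*v - 1.97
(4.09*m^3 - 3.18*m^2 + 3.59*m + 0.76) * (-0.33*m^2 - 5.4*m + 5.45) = -1.3497*m^5 - 21.0366*m^4 + 38.2778*m^3 - 36.9678*m^2 + 15.4615*m + 4.142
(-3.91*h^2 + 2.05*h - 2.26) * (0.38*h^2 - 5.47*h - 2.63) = -1.4858*h^4 + 22.1667*h^3 - 1.789*h^2 + 6.9707*h + 5.9438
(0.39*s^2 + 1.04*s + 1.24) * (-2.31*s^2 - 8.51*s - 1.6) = -0.9009*s^4 - 5.7213*s^3 - 12.3388*s^2 - 12.2164*s - 1.984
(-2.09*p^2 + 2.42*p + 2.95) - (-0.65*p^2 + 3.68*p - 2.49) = -1.44*p^2 - 1.26*p + 5.44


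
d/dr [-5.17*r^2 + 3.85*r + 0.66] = 3.85 - 10.34*r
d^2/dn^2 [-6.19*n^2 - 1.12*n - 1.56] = -12.3800000000000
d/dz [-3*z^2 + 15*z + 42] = 15 - 6*z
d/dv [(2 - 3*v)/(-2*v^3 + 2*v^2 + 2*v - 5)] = (-12*v^3 + 18*v^2 - 8*v + 11)/(4*v^6 - 8*v^5 - 4*v^4 + 28*v^3 - 16*v^2 - 20*v + 25)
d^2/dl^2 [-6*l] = 0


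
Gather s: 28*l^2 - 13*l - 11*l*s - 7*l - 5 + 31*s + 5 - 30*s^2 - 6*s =28*l^2 - 20*l - 30*s^2 + s*(25 - 11*l)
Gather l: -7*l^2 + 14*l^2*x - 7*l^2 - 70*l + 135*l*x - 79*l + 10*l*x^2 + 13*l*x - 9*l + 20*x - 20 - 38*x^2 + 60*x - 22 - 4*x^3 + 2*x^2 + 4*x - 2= l^2*(14*x - 14) + l*(10*x^2 + 148*x - 158) - 4*x^3 - 36*x^2 + 84*x - 44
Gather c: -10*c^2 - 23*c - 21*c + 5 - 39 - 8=-10*c^2 - 44*c - 42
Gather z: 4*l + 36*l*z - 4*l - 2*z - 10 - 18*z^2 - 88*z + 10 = -18*z^2 + z*(36*l - 90)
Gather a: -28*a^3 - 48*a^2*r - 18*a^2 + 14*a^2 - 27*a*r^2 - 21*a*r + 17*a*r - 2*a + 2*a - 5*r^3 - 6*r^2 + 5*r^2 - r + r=-28*a^3 + a^2*(-48*r - 4) + a*(-27*r^2 - 4*r) - 5*r^3 - r^2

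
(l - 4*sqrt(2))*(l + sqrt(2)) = l^2 - 3*sqrt(2)*l - 8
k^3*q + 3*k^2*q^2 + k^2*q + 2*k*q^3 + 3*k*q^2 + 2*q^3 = (k + q)*(k + 2*q)*(k*q + q)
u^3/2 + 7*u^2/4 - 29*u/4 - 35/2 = (u/2 + 1)*(u - 7/2)*(u + 5)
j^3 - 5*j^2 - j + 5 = (j - 5)*(j - 1)*(j + 1)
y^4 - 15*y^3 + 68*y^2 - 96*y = y*(y - 8)*(y - 4)*(y - 3)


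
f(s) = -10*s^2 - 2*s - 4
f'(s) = -20*s - 2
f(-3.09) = -93.30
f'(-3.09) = 59.80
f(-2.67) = -69.95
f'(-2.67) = 51.40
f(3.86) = -160.72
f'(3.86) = -79.20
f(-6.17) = -372.35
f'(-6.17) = 121.40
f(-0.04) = -3.94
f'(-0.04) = -1.20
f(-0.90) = -10.30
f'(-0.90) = 16.00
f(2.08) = -51.42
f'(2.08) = -43.60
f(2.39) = -65.90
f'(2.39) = -49.80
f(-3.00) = -88.00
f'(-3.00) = 58.00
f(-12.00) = -1420.00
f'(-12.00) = 238.00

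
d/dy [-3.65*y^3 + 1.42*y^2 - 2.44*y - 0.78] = -10.95*y^2 + 2.84*y - 2.44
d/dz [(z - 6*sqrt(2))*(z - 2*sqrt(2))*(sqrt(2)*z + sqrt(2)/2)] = 3*sqrt(2)*z^2 - 32*z + sqrt(2)*z - 8 + 24*sqrt(2)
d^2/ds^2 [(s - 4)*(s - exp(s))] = -s*exp(s) + 2*exp(s) + 2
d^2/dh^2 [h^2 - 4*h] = 2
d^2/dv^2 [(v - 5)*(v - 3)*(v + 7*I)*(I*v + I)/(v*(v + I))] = 2*(I*v^6 - 3*v^5 - 3*I*v^4 - v^3*(35 + 27*I) - 315*v^2 - 315*I*v + 105)/(v^3*(v^3 + 3*I*v^2 - 3*v - I))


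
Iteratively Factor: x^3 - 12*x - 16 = (x + 2)*(x^2 - 2*x - 8) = (x + 2)^2*(x - 4)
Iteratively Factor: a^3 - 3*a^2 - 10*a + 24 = (a - 2)*(a^2 - a - 12) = (a - 4)*(a - 2)*(a + 3)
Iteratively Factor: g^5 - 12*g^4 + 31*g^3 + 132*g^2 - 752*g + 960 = (g - 4)*(g^4 - 8*g^3 - g^2 + 128*g - 240) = (g - 5)*(g - 4)*(g^3 - 3*g^2 - 16*g + 48) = (g - 5)*(g - 4)*(g - 3)*(g^2 - 16) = (g - 5)*(g - 4)*(g - 3)*(g + 4)*(g - 4)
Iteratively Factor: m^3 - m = (m - 1)*(m^2 + m) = (m - 1)*(m + 1)*(m)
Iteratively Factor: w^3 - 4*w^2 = (w)*(w^2 - 4*w) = w^2*(w - 4)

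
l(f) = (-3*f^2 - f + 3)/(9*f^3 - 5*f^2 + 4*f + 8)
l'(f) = (-6*f - 1)/(9*f^3 - 5*f^2 + 4*f + 8) + (-27*f^2 + 10*f - 4)*(-3*f^2 - f + 3)/(9*f^3 - 5*f^2 + 4*f + 8)^2 = (27*f^4 + 18*f^3 - 98*f^2 - 18*f - 20)/(81*f^6 - 90*f^5 + 97*f^4 + 104*f^3 - 64*f^2 + 64*f + 64)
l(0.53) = 0.16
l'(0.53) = -0.52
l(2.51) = -0.14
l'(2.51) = 0.04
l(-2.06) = 0.08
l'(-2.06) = -0.01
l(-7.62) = 0.04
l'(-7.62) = 0.00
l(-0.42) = 0.61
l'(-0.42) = -1.33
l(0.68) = 0.08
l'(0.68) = -0.52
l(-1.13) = -0.02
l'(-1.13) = -0.42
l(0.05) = 0.36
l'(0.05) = -0.32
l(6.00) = -0.06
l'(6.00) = 0.01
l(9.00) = -0.04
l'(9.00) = 0.00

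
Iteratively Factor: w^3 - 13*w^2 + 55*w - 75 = (w - 3)*(w^2 - 10*w + 25) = (w - 5)*(w - 3)*(w - 5)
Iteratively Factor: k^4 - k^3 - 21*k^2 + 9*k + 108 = (k + 3)*(k^3 - 4*k^2 - 9*k + 36) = (k - 3)*(k + 3)*(k^2 - k - 12) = (k - 4)*(k - 3)*(k + 3)*(k + 3)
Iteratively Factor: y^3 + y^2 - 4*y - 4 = (y + 2)*(y^2 - y - 2) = (y + 1)*(y + 2)*(y - 2)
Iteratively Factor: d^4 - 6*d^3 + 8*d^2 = (d)*(d^3 - 6*d^2 + 8*d) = d*(d - 2)*(d^2 - 4*d) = d^2*(d - 2)*(d - 4)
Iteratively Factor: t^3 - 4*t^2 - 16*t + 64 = (t + 4)*(t^2 - 8*t + 16) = (t - 4)*(t + 4)*(t - 4)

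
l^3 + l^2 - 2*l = l*(l - 1)*(l + 2)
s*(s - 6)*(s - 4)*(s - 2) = s^4 - 12*s^3 + 44*s^2 - 48*s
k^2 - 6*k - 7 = (k - 7)*(k + 1)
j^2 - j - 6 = (j - 3)*(j + 2)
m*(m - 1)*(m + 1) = m^3 - m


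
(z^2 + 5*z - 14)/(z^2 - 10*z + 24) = (z^2 + 5*z - 14)/(z^2 - 10*z + 24)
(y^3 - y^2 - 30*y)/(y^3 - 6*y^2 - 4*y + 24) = y*(y + 5)/(y^2 - 4)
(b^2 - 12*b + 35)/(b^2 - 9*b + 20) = (b - 7)/(b - 4)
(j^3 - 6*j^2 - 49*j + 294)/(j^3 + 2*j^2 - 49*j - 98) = (j - 6)/(j + 2)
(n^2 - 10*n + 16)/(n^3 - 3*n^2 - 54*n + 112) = 1/(n + 7)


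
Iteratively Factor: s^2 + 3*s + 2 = (s + 1)*(s + 2)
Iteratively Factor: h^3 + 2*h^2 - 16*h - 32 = (h + 2)*(h^2 - 16) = (h + 2)*(h + 4)*(h - 4)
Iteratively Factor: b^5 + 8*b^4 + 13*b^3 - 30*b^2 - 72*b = (b)*(b^4 + 8*b^3 + 13*b^2 - 30*b - 72) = b*(b + 3)*(b^3 + 5*b^2 - 2*b - 24) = b*(b - 2)*(b + 3)*(b^2 + 7*b + 12) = b*(b - 2)*(b + 3)^2*(b + 4)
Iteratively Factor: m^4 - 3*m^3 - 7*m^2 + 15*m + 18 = (m - 3)*(m^3 - 7*m - 6) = (m - 3)*(m + 2)*(m^2 - 2*m - 3) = (m - 3)*(m + 1)*(m + 2)*(m - 3)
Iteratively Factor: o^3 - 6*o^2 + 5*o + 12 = (o + 1)*(o^2 - 7*o + 12) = (o - 4)*(o + 1)*(o - 3)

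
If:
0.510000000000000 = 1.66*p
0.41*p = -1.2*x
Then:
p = 0.31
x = -0.10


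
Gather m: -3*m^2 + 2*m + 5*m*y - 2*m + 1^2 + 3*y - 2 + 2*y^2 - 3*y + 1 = -3*m^2 + 5*m*y + 2*y^2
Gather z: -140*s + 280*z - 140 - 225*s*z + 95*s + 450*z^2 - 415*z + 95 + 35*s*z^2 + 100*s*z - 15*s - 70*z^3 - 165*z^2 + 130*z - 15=-60*s - 70*z^3 + z^2*(35*s + 285) + z*(-125*s - 5) - 60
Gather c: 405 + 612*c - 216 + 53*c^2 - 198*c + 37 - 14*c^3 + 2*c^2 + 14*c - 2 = -14*c^3 + 55*c^2 + 428*c + 224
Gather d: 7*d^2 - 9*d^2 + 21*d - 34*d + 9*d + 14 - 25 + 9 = -2*d^2 - 4*d - 2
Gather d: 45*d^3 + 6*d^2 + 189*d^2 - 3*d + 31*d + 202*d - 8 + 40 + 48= 45*d^3 + 195*d^2 + 230*d + 80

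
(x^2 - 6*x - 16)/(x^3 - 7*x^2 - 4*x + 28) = (x - 8)/(x^2 - 9*x + 14)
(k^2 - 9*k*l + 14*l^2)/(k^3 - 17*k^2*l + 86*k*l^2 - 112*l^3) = 1/(k - 8*l)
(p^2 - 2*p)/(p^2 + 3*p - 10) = p/(p + 5)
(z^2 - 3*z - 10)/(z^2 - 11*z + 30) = (z + 2)/(z - 6)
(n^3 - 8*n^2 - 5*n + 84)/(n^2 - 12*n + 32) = (n^2 - 4*n - 21)/(n - 8)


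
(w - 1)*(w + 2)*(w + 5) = w^3 + 6*w^2 + 3*w - 10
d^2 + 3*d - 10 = (d - 2)*(d + 5)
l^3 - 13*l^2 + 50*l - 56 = (l - 7)*(l - 4)*(l - 2)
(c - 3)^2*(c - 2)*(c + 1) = c^4 - 7*c^3 + 13*c^2 + 3*c - 18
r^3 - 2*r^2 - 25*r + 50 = (r - 5)*(r - 2)*(r + 5)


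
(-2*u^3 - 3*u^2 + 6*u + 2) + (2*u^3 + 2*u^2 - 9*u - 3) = -u^2 - 3*u - 1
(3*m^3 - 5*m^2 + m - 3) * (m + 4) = 3*m^4 + 7*m^3 - 19*m^2 + m - 12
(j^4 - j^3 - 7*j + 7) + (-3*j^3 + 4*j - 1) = j^4 - 4*j^3 - 3*j + 6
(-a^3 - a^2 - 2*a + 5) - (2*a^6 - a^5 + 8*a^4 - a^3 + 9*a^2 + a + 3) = -2*a^6 + a^5 - 8*a^4 - 10*a^2 - 3*a + 2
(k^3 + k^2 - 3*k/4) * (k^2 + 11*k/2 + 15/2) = k^5 + 13*k^4/2 + 49*k^3/4 + 27*k^2/8 - 45*k/8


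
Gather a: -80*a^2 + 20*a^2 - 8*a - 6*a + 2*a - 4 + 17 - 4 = -60*a^2 - 12*a + 9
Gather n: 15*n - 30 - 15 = 15*n - 45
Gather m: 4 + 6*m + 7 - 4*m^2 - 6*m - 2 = 9 - 4*m^2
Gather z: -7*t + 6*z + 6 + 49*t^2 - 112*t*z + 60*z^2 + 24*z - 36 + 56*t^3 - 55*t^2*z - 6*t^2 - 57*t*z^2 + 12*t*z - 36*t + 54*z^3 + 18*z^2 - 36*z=56*t^3 + 43*t^2 - 43*t + 54*z^3 + z^2*(78 - 57*t) + z*(-55*t^2 - 100*t - 6) - 30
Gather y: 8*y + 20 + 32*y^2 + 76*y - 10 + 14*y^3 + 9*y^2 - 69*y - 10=14*y^3 + 41*y^2 + 15*y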